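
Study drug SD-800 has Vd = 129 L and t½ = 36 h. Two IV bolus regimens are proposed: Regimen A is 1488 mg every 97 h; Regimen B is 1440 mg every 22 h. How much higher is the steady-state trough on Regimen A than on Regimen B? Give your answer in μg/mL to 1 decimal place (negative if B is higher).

Regimen A: f = (1/2)^(97/36) ≈ 0.1545; Cmin,ss = (1488/129)·f/(1−f) ≈ 2.108 μg/mL.
Regimen B: f = (1/2)^(22/36) ≈ 0.6547; Cmin,ss = (1440/129)·f/(1−f) ≈ 21.165 μg/mL.
Difference ≈ 2.108 − 21.165 ≈ -19.057 μg/mL.

-19.1 μg/mL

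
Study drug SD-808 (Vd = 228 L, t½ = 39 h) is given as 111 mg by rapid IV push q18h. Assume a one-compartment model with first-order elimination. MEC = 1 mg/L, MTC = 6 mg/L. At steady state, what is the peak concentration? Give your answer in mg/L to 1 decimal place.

Over one 18-h interval, 18/39 ≈ 0.46154 half-lives elapse, leaving f ≈ 0.7262 of each dose.
At steady state, accumulation factor R = 1/(1 − e^(−kτ)) ≈ 3.6523.
Each bolus raises the concentration by D/Vd = 111/228 ≈ 0.487 mg/L.
Steady-state peak Cmax,ss = C₀·R ≈ 0.487 × 3.6523 ≈ 1.779 mg/L.
Peak 1.8 mg/L vs MTC 6 mg/L: below toxic threshold.

1.8 mg/L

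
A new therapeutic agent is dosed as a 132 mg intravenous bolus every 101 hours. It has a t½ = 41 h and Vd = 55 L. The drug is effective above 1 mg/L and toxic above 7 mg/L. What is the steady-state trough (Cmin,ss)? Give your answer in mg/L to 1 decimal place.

Over one 101-h interval, 101/41 ≈ 2.4634 half-lives elapse, leaving f ≈ 0.1813 of each dose.
Accumulation ratio R = 1/(1 − f) ≈ 1/0.8187 ≈ 1.2214.
Each bolus raises the concentration by D/Vd = 132/55 ≈ 2.400 mg/L.
Steady-state peak Cmax,ss = C₀·R ≈ 2.400 × 1.2214 ≈ 2.931 mg/L.
One interval later, Cmin,ss = Cmax,ss·e^(−kτ) ≈ 2.931 × 0.1813 ≈ 0.531 mg/L.
Trough 0.5 mg/L vs MEC 1 mg/L: subtherapeutic.

0.5 mg/L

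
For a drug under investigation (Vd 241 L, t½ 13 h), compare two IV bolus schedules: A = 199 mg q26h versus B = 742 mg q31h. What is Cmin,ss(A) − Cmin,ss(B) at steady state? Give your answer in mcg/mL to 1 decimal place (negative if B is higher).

Regimen A: f = (1/2)^(26/13) ≈ 0.2500; Cmin,ss = (199/241)·f/(1−f) ≈ 0.275 mcg/mL.
Regimen B: f = (1/2)^(31/13) ≈ 0.1915; Cmin,ss = (742/241)·f/(1−f) ≈ 0.729 mcg/mL.
Difference ≈ 0.275 − 0.729 ≈ -0.454 mcg/mL.

-0.5 mcg/mL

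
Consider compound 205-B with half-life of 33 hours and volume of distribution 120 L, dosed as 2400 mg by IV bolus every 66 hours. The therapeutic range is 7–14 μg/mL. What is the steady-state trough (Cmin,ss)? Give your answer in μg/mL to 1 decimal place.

6.7 μg/mL

τ = 66 h = 2 half-lives, so f = (1/2)^2 = 0.25.
At steady state, R = 1/(1 − 0.25) = 4/3.
Single-dose peak C₀ = D/Vd = 2400/120 = 20 μg/mL.
Steady-state peak Cmax,ss = C₀·R = 20 × 4/3 ≈ 26.667 μg/mL.
Steady-state trough Cmin,ss = Cmax,ss·f ≈ 26.667 × 0.25 ≈ 6.667 μg/mL.
Trough 6.7 μg/mL vs MEC 7 μg/mL: subtherapeutic.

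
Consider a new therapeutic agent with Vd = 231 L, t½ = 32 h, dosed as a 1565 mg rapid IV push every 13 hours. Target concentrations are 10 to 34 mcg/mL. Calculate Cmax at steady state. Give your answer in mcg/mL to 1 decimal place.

τ/t½ = 13/32 ≈ 0.40625, so fraction remaining f = (1/2)^(13/32) ≈ 0.7546.
Accumulation ratio R = 1/(1 − f) ≈ 1/0.2454 ≈ 4.0750.
Each bolus raises the concentration by D/Vd = 1565/231 ≈ 6.775 mcg/mL.
Steady-state peak Cmax,ss = C₀·R ≈ 6.775 × 4.0750 ≈ 27.608 mcg/mL.
Peak 27.6 mcg/mL vs MTC 34 mcg/mL: below toxic threshold.

27.6 mcg/mL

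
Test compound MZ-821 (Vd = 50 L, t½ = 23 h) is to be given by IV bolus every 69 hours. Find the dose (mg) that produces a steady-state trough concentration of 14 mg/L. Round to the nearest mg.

4900 mg

τ/t½ = 69/23 ≈ 3, so f = (1/2)^(69/23) ≈ 0.125000.
Cmin,ss = (D/Vd)·f/(1−f), so D = Cmin,ss·Vd·(1−f)/f.
D = 14 × 50 × (1−f)/f ≈ 14 × 50 × 7.00000 ≈ 4900.00 mg.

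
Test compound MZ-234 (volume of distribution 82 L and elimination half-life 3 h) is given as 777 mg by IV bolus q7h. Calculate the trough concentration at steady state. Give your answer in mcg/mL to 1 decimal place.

2.3 mcg/mL

τ/t½ = 7/3 ≈ 2.3333, so fraction remaining f = (1/2)^(7/3) ≈ 0.1984.
Single-dose peak C₀ = D/Vd = 777/82 ≈ 9.476 mcg/mL.
Steady-state trough Cmin,ss = C₀·f/(1−f) ≈ 9.476 × 0.1984/0.8016 ≈ 2.345 mcg/mL.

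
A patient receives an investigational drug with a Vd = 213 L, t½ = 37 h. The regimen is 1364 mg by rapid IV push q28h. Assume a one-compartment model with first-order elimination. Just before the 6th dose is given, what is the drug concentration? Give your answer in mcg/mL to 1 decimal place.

f = (1/2)^(τ/t½) = (1/2)^(28/37) ≈ 0.5918.
C₀ = D/Vd = 1364/213 ≈ 6.404 mcg/mL.
Before the 6th dose, 5 doses have been given. Superposition: Cmin = C₀·(f + f² + … + f^5).
≈ 6.404 × (0.5918 + 0.3502 + 0.2073 + 0.1227 + 0.0726) ≈ 6.404 × 1.3446 ≈ 8.611 mcg/mL.

8.6 mcg/mL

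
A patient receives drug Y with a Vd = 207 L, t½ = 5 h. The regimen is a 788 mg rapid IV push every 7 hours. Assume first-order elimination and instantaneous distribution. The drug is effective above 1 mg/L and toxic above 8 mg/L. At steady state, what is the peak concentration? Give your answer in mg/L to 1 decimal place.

τ/t½ = 7/5 ≈ 1.4, so fraction remaining f = (1/2)^(7/5) ≈ 0.3789.
Accumulation ratio R = 1/(1 − f) ≈ 1/0.6211 ≈ 1.6100.
Single-dose peak C₀ = D/Vd = 788/207 ≈ 3.807 mg/L.
Steady-state peak Cmax,ss = C₀·R ≈ 3.807 × 1.6100 ≈ 6.129 mg/L.
Peak 6.1 mg/L vs MTC 8 mg/L: below toxic threshold.

6.1 mg/L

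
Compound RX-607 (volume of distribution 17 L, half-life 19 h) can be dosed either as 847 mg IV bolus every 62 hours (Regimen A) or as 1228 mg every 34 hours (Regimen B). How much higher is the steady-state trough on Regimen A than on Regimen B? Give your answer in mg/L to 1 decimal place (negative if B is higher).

Regimen A: f = (1/2)^(62/19) ≈ 0.1042; Cmin,ss = (847/17)·f/(1−f) ≈ 5.796 mg/L.
Regimen B: f = (1/2)^(34/19) ≈ 0.2893; Cmin,ss = (1228/17)·f/(1−f) ≈ 29.404 mg/L.
Difference ≈ 5.796 − 29.404 ≈ -23.608 mg/L.

-23.6 mg/L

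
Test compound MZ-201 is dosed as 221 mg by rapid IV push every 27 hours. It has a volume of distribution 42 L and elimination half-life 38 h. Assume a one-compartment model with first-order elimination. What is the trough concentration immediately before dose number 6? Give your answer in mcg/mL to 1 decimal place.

7.6 mcg/mL

f = (1/2)^(τ/t½) = (1/2)^(27/38) ≈ 0.6111.
C₀ = D/Vd = 221/42 ≈ 5.262 mcg/mL.
Before the 6th dose, 5 doses have been given. Superposition: Cmin = C₀·(f + f² + … + f^5).
≈ 5.262 × (0.6111 + 0.3734 + 0.2282 + 0.1395 + 0.0852) ≈ 5.262 × 1.4374 ≈ 7.564 mcg/mL.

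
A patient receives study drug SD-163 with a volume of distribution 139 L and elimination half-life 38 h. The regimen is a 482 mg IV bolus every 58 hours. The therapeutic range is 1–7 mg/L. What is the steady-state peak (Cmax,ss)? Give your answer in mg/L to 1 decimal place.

τ/t½ = 58/38 ≈ 1.5263, so fraction remaining f = (1/2)^(58/38) ≈ 0.3472.
Accumulation ratio R = 1/(1 − f) ≈ 1/0.6528 ≈ 1.5319.
Single-dose peak C₀ = D/Vd = 482/139 ≈ 3.468 mg/L.
Steady-state peak Cmax,ss = C₀·R ≈ 3.468 × 1.5319 ≈ 5.313 mg/L.
Peak 5.3 mg/L vs MTC 7 mg/L: below toxic threshold.

5.3 mg/L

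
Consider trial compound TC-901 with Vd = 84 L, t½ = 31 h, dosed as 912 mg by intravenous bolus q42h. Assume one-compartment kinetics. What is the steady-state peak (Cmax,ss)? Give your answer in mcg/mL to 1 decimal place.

17.8 mcg/mL

τ/t½ = 42/31 ≈ 1.3548, so fraction remaining f = (1/2)^(42/31) ≈ 0.3910.
At steady state, accumulation factor R = 1/(1 − e^(−kτ)) ≈ 1.6420.
Each bolus raises the concentration by D/Vd = 912/84 ≈ 10.857 mcg/mL.
Steady-state peak Cmax,ss = C₀·R ≈ 10.857 × 1.6420 ≈ 17.827 mcg/mL.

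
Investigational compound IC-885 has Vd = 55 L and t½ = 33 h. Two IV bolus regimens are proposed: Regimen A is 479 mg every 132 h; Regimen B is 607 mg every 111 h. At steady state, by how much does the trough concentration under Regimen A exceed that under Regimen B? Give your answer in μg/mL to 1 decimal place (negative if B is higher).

-0.6 μg/mL

Regimen A: f = (1/2)^(132/33) ≈ 0.0625; Cmin,ss = (479/55)·f/(1−f) ≈ 0.581 μg/mL.
Regimen B: f = (1/2)^(111/33) ≈ 0.0972; Cmin,ss = (607/55)·f/(1−f) ≈ 1.188 μg/mL.
Difference ≈ 0.581 − 1.188 ≈ -0.607 μg/mL.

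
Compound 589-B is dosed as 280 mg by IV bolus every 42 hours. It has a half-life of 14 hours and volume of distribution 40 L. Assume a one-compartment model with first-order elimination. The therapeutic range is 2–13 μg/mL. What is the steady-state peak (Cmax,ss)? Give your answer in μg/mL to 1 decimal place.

τ = 42 h = 3 half-lives, so f = (1/2)^3 = 0.125.
Accumulation ratio R = 1/(1 − f) = 1/0.875 = 8/7.
Single-dose peak C₀ = D/Vd = 280/40 = 7 μg/mL.
Steady-state peak Cmax,ss = C₀·R = 7 × 8/7 ≈ 8.000 μg/mL.
Peak 8.0 μg/mL vs MTC 13 μg/mL: below toxic threshold.

8.0 μg/mL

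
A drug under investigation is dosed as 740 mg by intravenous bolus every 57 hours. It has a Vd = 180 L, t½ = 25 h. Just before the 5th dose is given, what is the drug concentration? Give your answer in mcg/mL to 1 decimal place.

1.1 mcg/mL

f = (1/2)^(τ/t½) = (1/2)^(57/25) ≈ 0.2059.
C₀ = D/Vd = 740/180 ≈ 4.111 mcg/mL.
Before the 5th dose, 4 doses have been given. Superposition: Cmin = C₀·(f + f² + … + f^4).
≈ 4.111 × (0.2059 + 0.0424 + 0.0087 + 0.0018) ≈ 4.111 × 0.2588 ≈ 1.064 mcg/mL.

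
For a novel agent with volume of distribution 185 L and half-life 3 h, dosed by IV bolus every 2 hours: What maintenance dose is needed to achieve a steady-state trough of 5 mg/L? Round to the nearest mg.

τ/t½ = 2/3 ≈ 0.66667, so f = (1/2)^(2/3) ≈ 0.629961.
Cmin,ss = (D/Vd)·f/(1−f), so D = Cmin,ss·Vd·(1−f)/f.
D = 5 × 185 × (1−f)/f ≈ 5 × 185 × 0.58740 ≈ 543.35 mg.

543 mg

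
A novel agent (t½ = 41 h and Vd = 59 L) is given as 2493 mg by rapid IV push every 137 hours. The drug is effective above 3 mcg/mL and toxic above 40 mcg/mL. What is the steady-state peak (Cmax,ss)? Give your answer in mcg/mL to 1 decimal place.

k = ln2/t½ = ln2/41 ≈ 0.016906 h⁻¹; fraction remaining f = e^(−kτ) = e^(−0.016906×137) ≈ 0.0987.
At steady state, accumulation factor R = 1/(1 − e^(−kτ)) ≈ 1.1095.
Each bolus raises the concentration by D/Vd = 2493/59 ≈ 42.254 mcg/mL.
Cmax,ss = C₀/(1 − f) ≈ 42.254/0.9013 ≈ 46.881 mcg/mL.
Peak 46.9 mcg/mL vs MTC 40 mcg/mL: exceeds toxic threshold.

46.9 mcg/mL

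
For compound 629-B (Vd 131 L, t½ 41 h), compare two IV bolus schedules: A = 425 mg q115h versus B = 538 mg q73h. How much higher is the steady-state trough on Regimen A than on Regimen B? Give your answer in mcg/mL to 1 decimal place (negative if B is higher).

-1.1 mcg/mL

Regimen A: f = (1/2)^(115/41) ≈ 0.1431; Cmin,ss = (425/131)·f/(1−f) ≈ 0.542 mcg/mL.
Regimen B: f = (1/2)^(73/41) ≈ 0.2911; Cmin,ss = (538/131)·f/(1−f) ≈ 1.686 mcg/mL.
Difference ≈ 0.542 − 1.686 ≈ -1.144 mcg/mL.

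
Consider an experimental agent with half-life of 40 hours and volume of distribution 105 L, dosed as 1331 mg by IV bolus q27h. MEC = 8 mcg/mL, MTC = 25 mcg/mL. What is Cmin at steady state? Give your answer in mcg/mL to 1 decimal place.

k = ln2/t½ = ln2/40 ≈ 0.017329 h⁻¹; fraction remaining f = e^(−kτ) = e^(−0.017329×27) ≈ 0.6263.
At steady state, accumulation factor R = 1/(1 − e^(−kτ)) ≈ 2.6759.
Each bolus raises the concentration by D/Vd = 1331/105 ≈ 12.676 mcg/mL.
Steady-state peak Cmax,ss = C₀·R ≈ 12.676 × 2.6759 ≈ 33.920 mcg/mL.
One interval later, Cmin,ss = Cmax,ss·e^(−kτ) ≈ 33.920 × 0.6263 ≈ 21.244 mcg/mL.
Trough 21.2 mcg/mL vs MEC 8 mcg/mL: adequate.

21.2 mcg/mL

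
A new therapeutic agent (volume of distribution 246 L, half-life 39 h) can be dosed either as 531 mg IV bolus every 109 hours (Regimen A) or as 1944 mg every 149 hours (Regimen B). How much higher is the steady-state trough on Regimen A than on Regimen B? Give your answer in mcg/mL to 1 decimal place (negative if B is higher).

-0.2 mcg/mL

Regimen A: f = (1/2)^(109/39) ≈ 0.1441; Cmin,ss = (531/246)·f/(1−f) ≈ 0.363 mcg/mL.
Regimen B: f = (1/2)^(149/39) ≈ 0.0708; Cmin,ss = (1944/246)·f/(1−f) ≈ 0.602 mcg/mL.
Difference ≈ 0.363 − 0.602 ≈ -0.239 mcg/mL.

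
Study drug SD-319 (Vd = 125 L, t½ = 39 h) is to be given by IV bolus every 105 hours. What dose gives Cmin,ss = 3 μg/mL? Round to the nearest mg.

τ/t½ = 105/39 ≈ 2.6923, so f = (1/2)^(105/39) ≈ 0.154716.
Cmin,ss = (D/Vd)·f/(1−f), so D = Cmin,ss·Vd·(1−f)/f.
D = 3 × 125 × (1−f)/f ≈ 3 × 125 × 5.46346 ≈ 2048.80 mg.

2049 mg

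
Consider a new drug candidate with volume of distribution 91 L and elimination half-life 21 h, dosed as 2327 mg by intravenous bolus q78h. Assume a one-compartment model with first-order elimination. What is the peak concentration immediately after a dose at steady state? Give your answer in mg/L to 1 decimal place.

τ/t½ = 78/21 ≈ 3.7143, so fraction remaining f = (1/2)^(78/21) ≈ 0.0762.
Accumulation ratio R = 1/(1 − f) ≈ 1/0.9238 ≈ 1.0825.
Single-dose peak C₀ = D/Vd = 2327/91 ≈ 25.571 mg/L.
Steady-state peak Cmax,ss = C₀·R ≈ 25.571 × 1.0825 ≈ 27.681 mg/L.

27.7 mg/L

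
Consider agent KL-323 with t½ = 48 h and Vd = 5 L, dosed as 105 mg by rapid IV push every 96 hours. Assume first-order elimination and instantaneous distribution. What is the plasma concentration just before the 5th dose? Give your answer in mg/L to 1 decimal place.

7.0 mg/L

f = (1/2)^(τ/t½) = (1/2)^(96/48) ≈ 0.2500.
C₀ = D/Vd = 105/5 ≈ 21.000 mg/L.
Before the 5th dose, 4 doses have been given. Superposition: Cmin = C₀·(f + f² + … + f^4).
≈ 21.000 × (0.2500 + 0.0625 + 0.0156 + 0.0039) ≈ 21.000 × 0.3320 ≈ 6.972 mg/L.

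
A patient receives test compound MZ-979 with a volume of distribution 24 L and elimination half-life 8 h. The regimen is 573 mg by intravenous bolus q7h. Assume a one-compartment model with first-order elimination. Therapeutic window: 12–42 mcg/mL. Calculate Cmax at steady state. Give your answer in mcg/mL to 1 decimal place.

52.5 mcg/mL

Over one 7-h interval, 7/8 ≈ 0.875 half-lives elapse, leaving f ≈ 0.5453 of each dose.
At steady state, accumulation factor R = 1/(1 − e^(−kτ)) ≈ 2.1993.
Single-dose peak C₀ = D/Vd = 573/24 ≈ 23.875 mcg/mL.
Steady-state peak Cmax,ss = C₀·R ≈ 23.875 × 2.1993 ≈ 52.508 mcg/mL.
Peak 52.5 mcg/mL vs MTC 42 mcg/mL: exceeds toxic threshold.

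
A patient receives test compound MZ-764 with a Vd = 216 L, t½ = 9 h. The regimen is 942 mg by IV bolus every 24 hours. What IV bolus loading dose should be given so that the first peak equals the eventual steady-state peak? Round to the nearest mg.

1118 mg

f = (1/2)^(24/9) ≈ 0.157490; accumulation ratio R = 1/(1−f) ≈ 1.18693.
Loading dose to hit Cmax,ss on first dose: D_load = D_maint·R ≈ 942 × 1.18693 ≈ 1118.09 mg.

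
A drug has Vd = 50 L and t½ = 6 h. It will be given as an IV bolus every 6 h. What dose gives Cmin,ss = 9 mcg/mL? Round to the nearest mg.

τ/t½ = 6/6 ≈ 1, so f = (1/2)^(6/6) ≈ 0.500000.
Cmin,ss = (D/Vd)·f/(1−f), so D = Cmin,ss·Vd·(1−f)/f.
D = 9 × 50 × (1−f)/f ≈ 9 × 50 × 1.00000 ≈ 450.00 mg.

450 mg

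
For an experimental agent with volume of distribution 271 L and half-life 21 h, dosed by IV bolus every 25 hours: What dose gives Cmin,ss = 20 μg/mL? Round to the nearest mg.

6950 mg

τ/t½ = 25/21 ≈ 1.1905, so f = (1/2)^(25/21) ≈ 0.438158.
Cmin,ss = (D/Vd)·f/(1−f), so D = Cmin,ss·Vd·(1−f)/f.
D = 20 × 271 × (1−f)/f ≈ 20 × 271 × 1.28228 ≈ 6949.96 mg.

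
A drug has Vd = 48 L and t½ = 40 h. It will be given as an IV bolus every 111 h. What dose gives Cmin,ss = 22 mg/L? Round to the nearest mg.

τ/t½ = 111/40 ≈ 2.775, so f = (1/2)^(111/40) ≈ 0.146097.
Cmin,ss = (D/Vd)·f/(1−f), so D = Cmin,ss·Vd·(1−f)/f.
D = 22 × 48 × (1−f)/f ≈ 22 × 48 × 5.84477 ≈ 6172.08 mg.

6172 mg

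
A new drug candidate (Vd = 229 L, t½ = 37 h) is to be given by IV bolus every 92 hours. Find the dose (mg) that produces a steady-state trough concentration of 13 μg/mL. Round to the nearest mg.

13706 mg

τ/t½ = 92/37 ≈ 2.4865, so f = (1/2)^(92/37) ≈ 0.178440.
Cmin,ss = (D/Vd)·f/(1−f), so D = Cmin,ss·Vd·(1−f)/f.
D = 13 × 229 × (1−f)/f ≈ 13 × 229 × 4.60412 ≈ 13706.47 mg.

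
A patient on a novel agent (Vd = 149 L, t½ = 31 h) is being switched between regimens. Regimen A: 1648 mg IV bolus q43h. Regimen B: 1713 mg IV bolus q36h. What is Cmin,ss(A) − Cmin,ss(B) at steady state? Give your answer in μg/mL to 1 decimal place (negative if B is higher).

Regimen A: f = (1/2)^(43/31) ≈ 0.3823; Cmin,ss = (1648/149)·f/(1−f) ≈ 6.845 μg/mL.
Regimen B: f = (1/2)^(36/31) ≈ 0.4471; Cmin,ss = (1713/149)·f/(1−f) ≈ 9.297 μg/mL.
Difference ≈ 6.845 − 9.297 ≈ -2.452 μg/mL.

-2.5 μg/mL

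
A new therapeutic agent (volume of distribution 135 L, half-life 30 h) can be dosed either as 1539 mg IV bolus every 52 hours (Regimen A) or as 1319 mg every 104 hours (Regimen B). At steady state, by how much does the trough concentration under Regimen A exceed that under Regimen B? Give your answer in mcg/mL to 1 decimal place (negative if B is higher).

Regimen A: f = (1/2)^(52/30) ≈ 0.3008; Cmin,ss = (1539/135)·f/(1−f) ≈ 4.904 mcg/mL.
Regimen B: f = (1/2)^(104/30) ≈ 0.0905; Cmin,ss = (1319/135)·f/(1−f) ≈ 0.972 mcg/mL.
Difference ≈ 4.904 − 0.972 ≈ 3.932 mcg/mL.

3.9 mcg/mL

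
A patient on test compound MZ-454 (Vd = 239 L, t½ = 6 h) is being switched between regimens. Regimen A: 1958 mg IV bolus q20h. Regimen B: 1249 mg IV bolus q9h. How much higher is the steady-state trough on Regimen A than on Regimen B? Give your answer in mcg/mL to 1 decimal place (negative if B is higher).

-2.0 mcg/mL

Regimen A: f = (1/2)^(20/6) ≈ 0.0992; Cmin,ss = (1958/239)·f/(1−f) ≈ 0.902 mcg/mL.
Regimen B: f = (1/2)^(9/6) ≈ 0.3536; Cmin,ss = (1249/239)·f/(1−f) ≈ 2.859 mcg/mL.
Difference ≈ 0.902 − 2.859 ≈ -1.957 mcg/mL.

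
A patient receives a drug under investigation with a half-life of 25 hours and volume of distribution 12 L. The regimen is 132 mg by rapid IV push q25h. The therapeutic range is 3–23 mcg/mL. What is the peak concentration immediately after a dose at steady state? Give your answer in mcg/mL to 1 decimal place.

22.0 mcg/mL

τ = 25 h = 1 half-life, so f = (1/2)^1 = 0.5.
At steady state, R = 1/(1 − 0.5) = 2/1.
Single-dose peak C₀ = D/Vd = 132/12 = 11 mcg/mL.
Steady-state peak Cmax,ss = C₀·R = 11 × 2/1 ≈ 22.000 mcg/mL.
Peak 22.0 mcg/mL vs MTC 23 mcg/mL: below toxic threshold.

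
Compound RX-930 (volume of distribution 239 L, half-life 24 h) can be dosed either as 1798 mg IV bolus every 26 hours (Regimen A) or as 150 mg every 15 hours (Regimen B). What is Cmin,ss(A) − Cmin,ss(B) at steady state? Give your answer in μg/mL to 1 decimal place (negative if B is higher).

5.6 μg/mL

Regimen A: f = (1/2)^(26/24) ≈ 0.4719; Cmin,ss = (1798/239)·f/(1−f) ≈ 6.722 μg/mL.
Regimen B: f = (1/2)^(15/24) ≈ 0.6484; Cmin,ss = (150/239)·f/(1−f) ≈ 1.157 μg/mL.
Difference ≈ 6.722 − 1.157 ≈ 5.565 μg/mL.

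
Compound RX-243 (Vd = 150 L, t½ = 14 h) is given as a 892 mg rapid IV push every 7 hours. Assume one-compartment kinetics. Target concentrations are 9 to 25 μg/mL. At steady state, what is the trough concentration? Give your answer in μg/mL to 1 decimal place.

Over one 7-h interval, 7/14 ≈ 0.5 half-lives elapse, leaving f ≈ 0.7071 of each dose.
Accumulation ratio R = 1/(1 − f) ≈ 1/0.2929 ≈ 3.4141.
Single-dose peak C₀ = D/Vd = 892/150 ≈ 5.947 μg/mL.
Steady-state peak Cmax,ss = C₀·R ≈ 5.947 × 3.4141 ≈ 20.304 μg/mL.
Steady-state trough Cmin,ss = Cmax,ss·f ≈ 20.304 × 0.7071 ≈ 14.357 μg/mL.
Trough 14.4 μg/mL vs MEC 9 μg/mL: adequate.

14.4 μg/mL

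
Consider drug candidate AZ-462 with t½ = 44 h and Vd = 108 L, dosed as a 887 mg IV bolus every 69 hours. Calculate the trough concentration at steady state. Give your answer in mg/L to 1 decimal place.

4.2 mg/L

k = ln2/t½ = ln2/44 ≈ 0.015753 h⁻¹; fraction remaining f = e^(−kτ) = e^(−0.015753×69) ≈ 0.3372.
Accumulation ratio R = 1/(1 − f) ≈ 1/0.6628 ≈ 1.5088.
Each bolus raises the concentration by D/Vd = 887/108 ≈ 8.213 mg/L.
Steady-state peak Cmax,ss = C₀·R ≈ 8.213 × 1.5088 ≈ 12.392 mg/L.
One interval later, Cmin,ss = Cmax,ss·e^(−kτ) ≈ 12.392 × 0.3372 ≈ 4.179 mg/L.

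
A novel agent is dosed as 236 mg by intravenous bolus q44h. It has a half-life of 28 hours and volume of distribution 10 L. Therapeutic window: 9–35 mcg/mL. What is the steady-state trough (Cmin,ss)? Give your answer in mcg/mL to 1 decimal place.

Over one 44-h interval, 44/28 ≈ 1.5714 half-lives elapse, leaving f ≈ 0.3365 of each dose.
Accumulation ratio R = 1/(1 − f) ≈ 1/0.6635 ≈ 1.5072.
Single-dose peak C₀ = D/Vd = 236/10 ≈ 23.600 mcg/mL.
Steady-state peak Cmax,ss = C₀·R ≈ 23.600 × 1.5072 ≈ 35.570 mcg/mL.
Steady-state trough Cmin,ss = Cmax,ss·f ≈ 35.570 × 0.3365 ≈ 11.969 mcg/mL.
Trough 12.0 mcg/mL vs MEC 9 mcg/mL: adequate.

12.0 mcg/mL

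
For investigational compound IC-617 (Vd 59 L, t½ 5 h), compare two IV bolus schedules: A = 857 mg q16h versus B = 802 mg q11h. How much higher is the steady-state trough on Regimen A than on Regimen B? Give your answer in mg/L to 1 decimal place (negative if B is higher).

-2.0 mg/L

Regimen A: f = (1/2)^(16/5) ≈ 0.1088; Cmin,ss = (857/59)·f/(1−f) ≈ 1.773 mg/L.
Regimen B: f = (1/2)^(11/5) ≈ 0.2176; Cmin,ss = (802/59)·f/(1−f) ≈ 3.781 mg/L.
Difference ≈ 1.773 − 3.781 ≈ -2.008 mg/L.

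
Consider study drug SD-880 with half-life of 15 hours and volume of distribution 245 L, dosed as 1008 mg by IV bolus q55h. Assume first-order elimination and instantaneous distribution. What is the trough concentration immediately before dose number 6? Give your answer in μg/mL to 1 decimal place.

0.4 μg/mL

f = (1/2)^(τ/t½) = (1/2)^(55/15) ≈ 0.0787.
C₀ = D/Vd = 1008/245 ≈ 4.114 μg/mL.
Before the 6th dose, 5 doses have been given. Superposition: Cmin = C₀·(f + f² + … + f^5).
≈ 4.114 × (0.0787 + 0.0062 + 0.0005 + 0.0000 + 0.0000) ≈ 4.114 × 0.0854 ≈ 0.351 μg/mL.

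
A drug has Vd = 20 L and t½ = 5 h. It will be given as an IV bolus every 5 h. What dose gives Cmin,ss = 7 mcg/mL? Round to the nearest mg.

140 mg

τ/t½ = 5/5 ≈ 1, so f = (1/2)^(5/5) ≈ 0.500000.
Cmin,ss = (D/Vd)·f/(1−f), so D = Cmin,ss·Vd·(1−f)/f.
D = 7 × 20 × (1−f)/f ≈ 7 × 20 × 1.00000 ≈ 140.00 mg.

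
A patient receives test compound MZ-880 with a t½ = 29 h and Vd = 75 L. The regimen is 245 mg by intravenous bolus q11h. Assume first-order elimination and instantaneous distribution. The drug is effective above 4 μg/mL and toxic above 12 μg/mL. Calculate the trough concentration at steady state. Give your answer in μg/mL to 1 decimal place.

τ/t½ = 11/29 ≈ 0.37931, so fraction remaining f = (1/2)^(11/29) ≈ 0.7688.
Single-dose peak C₀ = D/Vd = 245/75 ≈ 3.267 μg/mL.
Steady-state trough Cmin,ss = C₀·f/(1−f) ≈ 3.267 × 0.7688/0.2312 ≈ 10.864 μg/mL.
Trough 10.9 μg/mL vs MEC 4 μg/mL: adequate.

10.9 μg/mL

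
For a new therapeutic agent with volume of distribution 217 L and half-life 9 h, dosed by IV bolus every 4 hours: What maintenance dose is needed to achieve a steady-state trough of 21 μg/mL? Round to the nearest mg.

1644 mg

τ/t½ = 4/9 ≈ 0.44444, so f = (1/2)^(4/9) ≈ 0.734867.
Cmin,ss = (D/Vd)·f/(1−f), so D = Cmin,ss·Vd·(1−f)/f.
D = 21 × 217 × (1−f)/f ≈ 21 × 217 × 0.36079 ≈ 1644.12 mg.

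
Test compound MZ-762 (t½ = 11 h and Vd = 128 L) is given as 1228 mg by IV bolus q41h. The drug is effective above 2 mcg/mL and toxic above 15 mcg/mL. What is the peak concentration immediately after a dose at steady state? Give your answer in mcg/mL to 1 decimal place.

k = ln2/t½ = ln2/11 ≈ 0.063013 h⁻¹; fraction remaining f = e^(−kτ) = e^(−0.063013×41) ≈ 0.0755.
At steady state, accumulation factor R = 1/(1 − e^(−kτ)) ≈ 1.0817.
Each bolus raises the concentration by D/Vd = 1228/128 ≈ 9.594 mcg/mL.
Steady-state peak Cmax,ss = C₀·R ≈ 9.594 × 1.0817 ≈ 10.378 mcg/mL.
Peak 10.4 mcg/mL vs MTC 15 mcg/mL: below toxic threshold.

10.4 mcg/mL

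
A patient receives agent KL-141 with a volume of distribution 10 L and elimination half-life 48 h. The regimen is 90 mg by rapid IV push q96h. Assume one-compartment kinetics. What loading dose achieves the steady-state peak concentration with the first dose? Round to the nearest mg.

f = (1/2)^(96/48) ≈ 0.250000; accumulation ratio R = 1/(1−f) ≈ 1.33333.
Loading dose to hit Cmax,ss on first dose: D_load = D_maint·R ≈ 90 × 1.33333 ≈ 120.00 mg.

120 mg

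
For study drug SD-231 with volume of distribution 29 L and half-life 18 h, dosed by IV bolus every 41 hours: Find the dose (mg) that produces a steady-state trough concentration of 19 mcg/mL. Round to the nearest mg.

2121 mg

τ/t½ = 41/18 ≈ 2.2778, so f = (1/2)^(41/18) ≈ 0.206215.
Cmin,ss = (D/Vd)·f/(1−f), so D = Cmin,ss·Vd·(1−f)/f.
D = 19 × 29 × (1−f)/f ≈ 19 × 29 × 3.84931 ≈ 2120.97 mg.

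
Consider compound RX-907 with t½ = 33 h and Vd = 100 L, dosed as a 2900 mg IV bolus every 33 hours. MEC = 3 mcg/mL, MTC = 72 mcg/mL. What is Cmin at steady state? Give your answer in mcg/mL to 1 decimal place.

The dosing interval is 1 half-life, so f = 2^(−1) = 0.5.
At steady state, R = 1/(1 − 0.5) = 2/1.
Single-dose peak C₀ = D/Vd = 2900/100 = 29 mcg/mL.
Steady-state peak Cmax,ss = C₀·R = 29 × 2/1 ≈ 58.000 mcg/mL.
Steady-state trough Cmin,ss = Cmax,ss·f ≈ 58.000 × 0.5 ≈ 29.000 mcg/mL.
Trough 29.0 mcg/mL vs MEC 3 mcg/mL: adequate.

29.0 mcg/mL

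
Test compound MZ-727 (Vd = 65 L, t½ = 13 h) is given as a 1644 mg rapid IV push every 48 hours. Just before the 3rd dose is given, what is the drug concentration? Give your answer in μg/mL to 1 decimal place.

f = (1/2)^(τ/t½) = (1/2)^(48/13) ≈ 0.0774.
C₀ = D/Vd = 1644/65 ≈ 25.292 μg/mL.
Before the 3rd dose, 2 doses have been given. Superposition: Cmin = C₀·(f + f²).
≈ 25.292 × (0.0774 + 0.0060) ≈ 25.292 × 0.0834 ≈ 2.109 μg/mL.

2.1 μg/mL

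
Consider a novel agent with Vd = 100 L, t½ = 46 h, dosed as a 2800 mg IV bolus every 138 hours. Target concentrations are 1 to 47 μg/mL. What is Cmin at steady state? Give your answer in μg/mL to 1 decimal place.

4.0 μg/mL

τ = 138 h = 3 half-lives, so f = (1/2)^3 = 0.125.
Accumulation ratio R = 1/(1 − f) = 1/0.875 = 8/7.
Single-dose peak C₀ = D/Vd = 2800/100 = 28 μg/mL.
Steady-state peak Cmax,ss = C₀·R = 28 × 8/7 ≈ 32.000 μg/mL.
Steady-state trough Cmin,ss = Cmax,ss·f ≈ 32.000 × 0.125 ≈ 4.000 μg/mL.
Trough 4.0 μg/mL vs MEC 1 μg/mL: adequate.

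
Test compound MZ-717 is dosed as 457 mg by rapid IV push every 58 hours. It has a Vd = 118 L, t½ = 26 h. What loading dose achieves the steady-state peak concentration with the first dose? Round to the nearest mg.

f = (1/2)^(58/26) ≈ 0.213045; accumulation ratio R = 1/(1−f) ≈ 1.27072.
Loading dose to hit Cmax,ss on first dose: D_load = D_maint·R ≈ 457 × 1.27072 ≈ 580.72 mg.

581 mg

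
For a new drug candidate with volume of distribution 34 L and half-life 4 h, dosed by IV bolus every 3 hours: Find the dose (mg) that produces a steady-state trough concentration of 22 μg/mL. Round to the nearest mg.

510 mg

τ/t½ = 3/4 ≈ 0.75, so f = (1/2)^(3/4) ≈ 0.594604.
Cmin,ss = (D/Vd)·f/(1−f), so D = Cmin,ss·Vd·(1−f)/f.
D = 22 × 34 × (1−f)/f ≈ 22 × 34 × 0.68179 ≈ 509.98 mg.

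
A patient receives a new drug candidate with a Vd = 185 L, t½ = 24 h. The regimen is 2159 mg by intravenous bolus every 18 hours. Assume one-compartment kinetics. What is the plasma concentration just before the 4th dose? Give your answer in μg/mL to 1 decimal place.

13.5 μg/mL

f = (1/2)^(τ/t½) = (1/2)^(18/24) ≈ 0.5946.
C₀ = D/Vd = 2159/185 ≈ 11.670 μg/mL.
Before the 4th dose, 3 doses have been given. Superposition: Cmin = C₀·(f + f² + … + f^3).
≈ 11.670 × (0.5946 + 0.3535 + 0.2102) ≈ 11.670 × 1.1583 ≈ 13.517 μg/mL.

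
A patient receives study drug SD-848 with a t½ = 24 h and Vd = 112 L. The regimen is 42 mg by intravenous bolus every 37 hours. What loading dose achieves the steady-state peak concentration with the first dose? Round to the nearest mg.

f = (1/2)^(37/24) ≈ 0.343488; accumulation ratio R = 1/(1−f) ≈ 1.52320.
Loading dose to hit Cmax,ss on first dose: D_load = D_maint·R ≈ 42 × 1.52320 ≈ 63.97 mg.

64 mg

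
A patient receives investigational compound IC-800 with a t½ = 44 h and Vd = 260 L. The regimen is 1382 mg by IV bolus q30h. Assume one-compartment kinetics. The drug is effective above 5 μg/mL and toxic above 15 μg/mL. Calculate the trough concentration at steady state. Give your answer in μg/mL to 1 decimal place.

8.8 μg/mL

k = ln2/t½ = ln2/44 ≈ 0.015753 h⁻¹; fraction remaining f = e^(−kτ) = e^(−0.015753×30) ≈ 0.6234.
Accumulation ratio R = 1/(1 − f) ≈ 1/0.3766 ≈ 2.6553.
Each bolus raises the concentration by D/Vd = 1382/260 ≈ 5.315 μg/mL.
Cmax,ss = C₀/(1 − f) ≈ 5.315/0.3766 ≈ 14.113 μg/mL.
One interval later, Cmin,ss = Cmax,ss·e^(−kτ) ≈ 14.113 × 0.6234 ≈ 8.798 μg/mL.
Trough 8.8 μg/mL vs MEC 5 μg/mL: adequate.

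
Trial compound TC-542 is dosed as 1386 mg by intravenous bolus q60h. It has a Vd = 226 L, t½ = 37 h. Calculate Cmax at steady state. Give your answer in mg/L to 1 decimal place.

9.1 mg/L

k = ln2/t½ = ln2/37 ≈ 0.018734 h⁻¹; fraction remaining f = e^(−kτ) = e^(−0.018734×60) ≈ 0.3250.
At steady state, accumulation factor R = 1/(1 − e^(−kτ)) ≈ 1.4815.
Single-dose peak C₀ = D/Vd = 1386/226 ≈ 6.133 mg/L.
Steady-state peak Cmax,ss = C₀·R ≈ 6.133 × 1.4815 ≈ 9.086 mg/L.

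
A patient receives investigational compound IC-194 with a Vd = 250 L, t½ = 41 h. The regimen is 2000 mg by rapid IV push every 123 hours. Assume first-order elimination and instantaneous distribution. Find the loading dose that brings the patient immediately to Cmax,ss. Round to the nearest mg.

f = (1/2)^(123/41) ≈ 0.125000; accumulation ratio R = 1/(1−f) ≈ 1.14286.
Loading dose to hit Cmax,ss on first dose: D_load = D_maint·R ≈ 2000 × 1.14286 ≈ 2285.72 mg.

2286 mg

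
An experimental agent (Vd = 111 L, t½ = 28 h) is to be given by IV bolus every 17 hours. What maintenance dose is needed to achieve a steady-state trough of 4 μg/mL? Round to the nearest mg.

τ/t½ = 17/28 ≈ 0.60714, so f = (1/2)^(17/28) ≈ 0.656496.
Cmin,ss = (D/Vd)·f/(1−f), so D = Cmin,ss·Vd·(1−f)/f.
D = 4 × 111 × (1−f)/f ≈ 4 × 111 × 0.52324 ≈ 232.32 mg.

232 mg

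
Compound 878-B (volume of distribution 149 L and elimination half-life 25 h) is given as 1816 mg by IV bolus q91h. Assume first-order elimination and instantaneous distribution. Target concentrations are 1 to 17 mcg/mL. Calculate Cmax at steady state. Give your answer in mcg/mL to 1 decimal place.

13.3 mcg/mL

τ/t½ = 91/25 ≈ 3.64, so fraction remaining f = (1/2)^(91/25) ≈ 0.0802.
At steady state, accumulation factor R = 1/(1 − e^(−kτ)) ≈ 1.0872.
Single-dose peak C₀ = D/Vd = 1816/149 ≈ 12.188 mcg/mL.
Steady-state peak Cmax,ss = C₀·R ≈ 12.188 × 1.0872 ≈ 13.251 mcg/mL.
Peak 13.3 mcg/mL vs MTC 17 mcg/mL: below toxic threshold.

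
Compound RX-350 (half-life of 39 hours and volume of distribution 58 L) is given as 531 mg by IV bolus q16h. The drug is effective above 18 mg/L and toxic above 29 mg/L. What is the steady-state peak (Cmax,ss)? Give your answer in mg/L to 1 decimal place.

37.0 mg/L

τ/t½ = 16/39 ≈ 0.41026, so fraction remaining f = (1/2)^(16/39) ≈ 0.7525.
Accumulation ratio R = 1/(1 − f) ≈ 1/0.2475 ≈ 4.0404.
Single-dose peak C₀ = D/Vd = 531/58 ≈ 9.155 mg/L.
Cmax,ss = C₀/(1 − f) ≈ 9.155/0.2475 ≈ 36.990 mg/L.
Peak 37.0 mg/L vs MTC 29 mg/L: exceeds toxic threshold.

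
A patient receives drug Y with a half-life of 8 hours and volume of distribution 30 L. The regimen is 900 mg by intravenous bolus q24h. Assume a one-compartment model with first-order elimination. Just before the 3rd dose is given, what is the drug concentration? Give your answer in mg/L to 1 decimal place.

f = (1/2)^(τ/t½) = (1/2)^(24/8) ≈ 0.1250.
C₀ = D/Vd = 900/30 ≈ 30.000 mg/L.
Before the 3rd dose, 2 doses have been given. Superposition: Cmin = C₀·(f + f²).
≈ 30.000 × (0.1250 + 0.0156) ≈ 30.000 × 0.1406 ≈ 4.218 mg/L.

4.2 mg/L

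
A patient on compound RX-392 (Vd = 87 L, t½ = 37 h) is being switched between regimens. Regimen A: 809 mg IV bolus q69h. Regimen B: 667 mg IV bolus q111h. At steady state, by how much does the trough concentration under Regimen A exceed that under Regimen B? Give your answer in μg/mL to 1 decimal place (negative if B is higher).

Regimen A: f = (1/2)^(69/37) ≈ 0.2745; Cmin,ss = (809/87)·f/(1−f) ≈ 3.518 μg/mL.
Regimen B: f = (1/2)^(111/37) ≈ 0.1250; Cmin,ss = (667/87)·f/(1−f) ≈ 1.095 μg/mL.
Difference ≈ 3.518 − 1.095 ≈ 2.423 μg/mL.

2.4 μg/mL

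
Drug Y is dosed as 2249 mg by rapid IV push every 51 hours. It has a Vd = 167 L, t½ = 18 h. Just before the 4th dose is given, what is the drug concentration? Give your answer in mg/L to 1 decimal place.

2.2 mg/L

f = (1/2)^(τ/t½) = (1/2)^(51/18) ≈ 0.1403.
C₀ = D/Vd = 2249/167 ≈ 13.467 mg/L.
Before the 4th dose, 3 doses have been given. Superposition: Cmin = C₀·(f + f² + … + f^3).
≈ 13.467 × (0.1403 + 0.0197 + 0.0028) ≈ 13.467 × 0.1628 ≈ 2.192 mg/L.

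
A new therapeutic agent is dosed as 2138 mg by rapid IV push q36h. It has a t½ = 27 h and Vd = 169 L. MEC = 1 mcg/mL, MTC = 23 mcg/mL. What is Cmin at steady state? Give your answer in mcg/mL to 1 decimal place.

τ/t½ = 36/27 ≈ 1.3333, so fraction remaining f = (1/2)^(36/27) ≈ 0.3969.
Accumulation ratio R = 1/(1 − f) ≈ 1/0.6031 ≈ 1.6581.
Each bolus raises the concentration by D/Vd = 2138/169 ≈ 12.651 mcg/mL.
Cmax,ss = C₀/(1 − f) ≈ 12.651/0.6031 ≈ 20.977 mcg/mL.
One interval later, Cmin,ss = Cmax,ss·e^(−kτ) ≈ 20.977 × 0.3969 ≈ 8.326 mcg/mL.
Trough 8.3 mcg/mL vs MEC 1 mcg/mL: adequate.

8.3 mcg/mL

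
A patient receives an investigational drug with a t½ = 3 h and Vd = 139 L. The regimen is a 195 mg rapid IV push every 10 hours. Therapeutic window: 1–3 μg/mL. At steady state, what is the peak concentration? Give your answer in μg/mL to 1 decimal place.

1.6 μg/mL

Over one 10-h interval, 10/3 ≈ 3.3333 half-lives elapse, leaving f ≈ 0.0992 of each dose.
Accumulation ratio R = 1/(1 − f) ≈ 1/0.9008 ≈ 1.1101.
Each bolus raises the concentration by D/Vd = 195/139 ≈ 1.403 μg/mL.
Steady-state peak Cmax,ss = C₀·R ≈ 1.403 × 1.1101 ≈ 1.557 μg/mL.
Peak 1.6 μg/mL vs MTC 3 μg/mL: below toxic threshold.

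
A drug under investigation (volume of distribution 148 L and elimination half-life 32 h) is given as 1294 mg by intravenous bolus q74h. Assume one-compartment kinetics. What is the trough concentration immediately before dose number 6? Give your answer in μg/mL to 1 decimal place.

2.2 μg/mL

f = (1/2)^(τ/t½) = (1/2)^(74/32) ≈ 0.2013.
C₀ = D/Vd = 1294/148 ≈ 8.743 μg/mL.
Before the 6th dose, 5 doses have been given. Superposition: Cmin = C₀·(f + f² + … + f^5).
≈ 8.743 × (0.2013 + 0.0405 + 0.0082 + 0.0016 + 0.0003) ≈ 8.743 × 0.2519 ≈ 2.202 μg/mL.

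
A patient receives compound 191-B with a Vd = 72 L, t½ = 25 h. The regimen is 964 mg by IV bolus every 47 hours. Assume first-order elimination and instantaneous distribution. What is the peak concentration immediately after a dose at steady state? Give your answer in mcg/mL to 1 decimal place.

18.4 mcg/mL

τ/t½ = 47/25 ≈ 1.88, so fraction remaining f = (1/2)^(47/25) ≈ 0.2717.
Accumulation ratio R = 1/(1 − f) ≈ 1/0.7283 ≈ 1.3731.
Each bolus raises the concentration by D/Vd = 964/72 ≈ 13.389 mcg/mL.
Steady-state peak Cmax,ss = C₀·R ≈ 13.389 × 1.3731 ≈ 18.384 mcg/mL.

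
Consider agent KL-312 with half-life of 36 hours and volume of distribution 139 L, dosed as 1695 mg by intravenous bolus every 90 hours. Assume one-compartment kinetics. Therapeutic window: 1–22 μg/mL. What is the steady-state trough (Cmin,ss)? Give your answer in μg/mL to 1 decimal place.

Over one 90-h interval, 90/36 ≈ 2.5 half-lives elapse, leaving f ≈ 0.1768 of each dose.
Single-dose peak C₀ = D/Vd = 1695/139 ≈ 12.194 μg/mL.
Steady-state trough Cmin,ss = C₀·f/(1−f) ≈ 12.194 × 0.1768/0.8232 ≈ 2.619 μg/mL.
Trough 2.6 μg/mL vs MEC 1 μg/mL: adequate.

2.6 μg/mL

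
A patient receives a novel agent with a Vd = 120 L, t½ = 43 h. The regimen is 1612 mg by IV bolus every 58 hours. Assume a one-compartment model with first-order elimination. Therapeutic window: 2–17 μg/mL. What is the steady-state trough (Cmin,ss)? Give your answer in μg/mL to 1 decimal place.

τ/t½ = 58/43 ≈ 1.3488, so fraction remaining f = (1/2)^(58/43) ≈ 0.3926.
At steady state, accumulation factor R = 1/(1 − e^(−kτ)) ≈ 1.6464.
Each bolus raises the concentration by D/Vd = 1612/120 ≈ 13.433 μg/mL.
Steady-state peak Cmax,ss = C₀·R ≈ 13.433 × 1.6464 ≈ 22.116 μg/mL.
Steady-state trough Cmin,ss = Cmax,ss·f ≈ 22.116 × 0.3926 ≈ 8.683 μg/mL.
Trough 8.7 μg/mL vs MEC 2 μg/mL: adequate.

8.7 μg/mL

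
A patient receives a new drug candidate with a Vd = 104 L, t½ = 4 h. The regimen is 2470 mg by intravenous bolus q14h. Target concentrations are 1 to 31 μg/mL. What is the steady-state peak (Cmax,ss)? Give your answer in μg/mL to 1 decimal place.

k = ln2/t½ = ln2/4 ≈ 0.173287 h⁻¹; fraction remaining f = e^(−kτ) = e^(−0.173287×14) ≈ 0.0884.
Accumulation ratio R = 1/(1 − f) ≈ 1/0.9116 ≈ 1.0970.
Each bolus raises the concentration by D/Vd = 2470/104 ≈ 23.750 μg/mL.
Steady-state peak Cmax,ss = C₀·R ≈ 23.750 × 1.0970 ≈ 26.054 μg/mL.
Peak 26.1 μg/mL vs MTC 31 μg/mL: below toxic threshold.

26.1 μg/mL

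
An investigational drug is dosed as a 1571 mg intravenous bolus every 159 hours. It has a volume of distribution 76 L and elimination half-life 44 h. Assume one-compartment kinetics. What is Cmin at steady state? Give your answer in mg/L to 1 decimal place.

1.8 mg/L

τ/t½ = 159/44 ≈ 3.6136, so fraction remaining f = (1/2)^(159/44) ≈ 0.0817.
Each bolus raises the concentration by D/Vd = 1571/76 ≈ 20.671 mg/L.
Steady-state trough Cmin,ss = C₀·f/(1−f) ≈ 20.671 × 0.0817/0.9183 ≈ 1.839 mg/L.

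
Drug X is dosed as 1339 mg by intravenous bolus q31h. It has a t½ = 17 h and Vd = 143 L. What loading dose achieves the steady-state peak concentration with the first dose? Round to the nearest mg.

f = (1/2)^(31/17) ≈ 0.282529; accumulation ratio R = 1/(1−f) ≈ 1.39378.
Loading dose to hit Cmax,ss on first dose: D_load = D_maint·R ≈ 1339 × 1.39378 ≈ 1866.27 mg.

1866 mg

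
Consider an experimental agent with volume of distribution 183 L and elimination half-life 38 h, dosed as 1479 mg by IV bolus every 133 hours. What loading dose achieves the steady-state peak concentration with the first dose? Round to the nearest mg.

f = (1/2)^(133/38) ≈ 0.088388; accumulation ratio R = 1/(1−f) ≈ 1.09696.
Loading dose to hit Cmax,ss on first dose: D_load = D_maint·R ≈ 1479 × 1.09696 ≈ 1622.40 mg.

1622 mg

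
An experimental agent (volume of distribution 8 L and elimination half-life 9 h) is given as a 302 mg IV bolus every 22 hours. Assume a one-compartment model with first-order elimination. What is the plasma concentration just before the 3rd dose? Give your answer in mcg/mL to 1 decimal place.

f = (1/2)^(τ/t½) = (1/2)^(22/9) ≈ 0.1837.
C₀ = D/Vd = 302/8 ≈ 37.750 mcg/mL.
Before the 3rd dose, 2 doses have been given. Superposition: Cmin = C₀·(f + f²).
≈ 37.750 × (0.1837 + 0.0337) ≈ 37.750 × 0.2174 ≈ 8.207 mcg/mL.

8.2 mcg/mL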